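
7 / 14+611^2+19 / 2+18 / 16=2986657 / 8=373332.12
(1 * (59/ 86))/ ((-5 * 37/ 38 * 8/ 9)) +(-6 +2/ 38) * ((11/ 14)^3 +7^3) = -423656906279/ 207370940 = -2042.99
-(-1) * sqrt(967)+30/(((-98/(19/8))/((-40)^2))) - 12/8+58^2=sqrt(967)+215525/98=2230.33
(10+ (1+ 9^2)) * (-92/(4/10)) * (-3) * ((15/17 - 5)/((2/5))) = -11109000/17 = -653470.59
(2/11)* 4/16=1/22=0.05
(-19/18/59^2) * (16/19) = -8/31329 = -0.00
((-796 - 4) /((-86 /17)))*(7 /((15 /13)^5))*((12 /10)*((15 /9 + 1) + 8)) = 45244279808 /6530625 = 6928.02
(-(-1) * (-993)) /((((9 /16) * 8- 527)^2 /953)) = -3785316 /1092025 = -3.47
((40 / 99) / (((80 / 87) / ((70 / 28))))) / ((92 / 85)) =12325 / 12144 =1.01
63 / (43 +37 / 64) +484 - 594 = -302758 / 2789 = -108.55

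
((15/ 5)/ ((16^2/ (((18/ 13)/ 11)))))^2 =0.00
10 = 10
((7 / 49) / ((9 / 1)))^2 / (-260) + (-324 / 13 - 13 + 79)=42388919 / 1031940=41.08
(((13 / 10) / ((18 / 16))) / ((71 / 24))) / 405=0.00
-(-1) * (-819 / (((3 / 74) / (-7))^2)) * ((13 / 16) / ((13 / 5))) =-7630463.75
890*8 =7120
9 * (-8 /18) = -4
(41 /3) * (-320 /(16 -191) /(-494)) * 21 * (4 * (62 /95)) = -325376 /117325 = -2.77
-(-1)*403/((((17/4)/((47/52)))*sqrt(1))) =1457/17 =85.71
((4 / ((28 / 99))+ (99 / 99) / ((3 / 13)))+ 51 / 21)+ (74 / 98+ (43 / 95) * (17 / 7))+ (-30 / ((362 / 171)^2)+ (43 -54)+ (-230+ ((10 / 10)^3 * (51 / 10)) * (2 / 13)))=-2666312362853 / 11895191490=-224.15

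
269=269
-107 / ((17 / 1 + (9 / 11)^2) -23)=12947 / 645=20.07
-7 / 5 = -1.40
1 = 1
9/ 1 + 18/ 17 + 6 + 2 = 18.06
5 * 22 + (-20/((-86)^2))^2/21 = 110.00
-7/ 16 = -0.44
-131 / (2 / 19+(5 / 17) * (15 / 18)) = -253878 / 679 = -373.90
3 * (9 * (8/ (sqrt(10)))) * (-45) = -972 * sqrt(10) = -3073.73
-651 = -651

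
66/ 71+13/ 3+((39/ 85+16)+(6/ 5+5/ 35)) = 2923091/ 126735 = 23.06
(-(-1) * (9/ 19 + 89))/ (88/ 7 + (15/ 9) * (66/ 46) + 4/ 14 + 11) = 136850/ 40147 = 3.41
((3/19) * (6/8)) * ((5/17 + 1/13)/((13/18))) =3321/54587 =0.06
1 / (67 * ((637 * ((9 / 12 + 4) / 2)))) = 0.00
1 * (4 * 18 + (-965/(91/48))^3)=-99381469710888/753571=-131880698.32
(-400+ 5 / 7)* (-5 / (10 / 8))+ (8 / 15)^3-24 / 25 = 37713404 / 23625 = 1596.33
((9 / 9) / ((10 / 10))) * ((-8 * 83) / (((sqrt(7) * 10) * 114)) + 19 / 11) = 19 / 11- 166 * sqrt(7) / 1995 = 1.51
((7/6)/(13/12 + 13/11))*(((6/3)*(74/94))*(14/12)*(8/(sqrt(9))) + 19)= 1556786/126477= 12.31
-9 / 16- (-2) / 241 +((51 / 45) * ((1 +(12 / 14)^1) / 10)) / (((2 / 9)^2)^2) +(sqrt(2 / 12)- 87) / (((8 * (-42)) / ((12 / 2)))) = 117830557 / 1349600- sqrt(6) / 336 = 87.30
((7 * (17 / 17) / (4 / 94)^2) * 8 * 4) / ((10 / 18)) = 1113336 / 5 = 222667.20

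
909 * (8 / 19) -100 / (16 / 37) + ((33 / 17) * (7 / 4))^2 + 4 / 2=14498599 / 87856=165.03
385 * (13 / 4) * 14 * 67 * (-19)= -44599555 / 2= -22299777.50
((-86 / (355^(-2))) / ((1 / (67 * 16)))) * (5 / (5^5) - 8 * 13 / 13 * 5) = 11618032060128 / 25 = 464721282405.12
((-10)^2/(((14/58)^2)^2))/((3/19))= 1343833900/7203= 186565.86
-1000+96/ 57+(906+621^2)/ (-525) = -823933/ 475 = -1734.60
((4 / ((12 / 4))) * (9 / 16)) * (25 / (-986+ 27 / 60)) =-375 / 19711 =-0.02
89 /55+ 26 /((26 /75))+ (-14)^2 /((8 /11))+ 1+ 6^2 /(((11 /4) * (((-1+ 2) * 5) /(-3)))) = 37319 /110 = 339.26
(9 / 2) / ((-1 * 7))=-9 / 14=-0.64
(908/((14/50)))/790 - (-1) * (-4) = 58/553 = 0.10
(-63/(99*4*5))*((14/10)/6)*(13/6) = -637/39600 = -0.02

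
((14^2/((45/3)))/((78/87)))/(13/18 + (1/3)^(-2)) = 2436/1625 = 1.50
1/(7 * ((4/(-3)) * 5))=-3/140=-0.02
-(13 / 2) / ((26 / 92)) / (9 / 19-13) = 437 / 238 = 1.84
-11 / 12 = -0.92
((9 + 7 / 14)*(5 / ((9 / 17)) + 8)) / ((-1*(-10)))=2983 / 180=16.57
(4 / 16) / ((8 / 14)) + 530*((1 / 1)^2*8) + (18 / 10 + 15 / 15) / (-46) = 7802293 / 1840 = 4240.38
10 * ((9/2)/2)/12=15/8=1.88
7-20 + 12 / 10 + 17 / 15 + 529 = 1555 / 3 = 518.33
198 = 198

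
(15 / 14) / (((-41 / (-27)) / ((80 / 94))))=0.60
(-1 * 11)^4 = 14641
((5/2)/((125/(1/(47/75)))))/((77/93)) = 279/7238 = 0.04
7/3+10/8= 43/12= 3.58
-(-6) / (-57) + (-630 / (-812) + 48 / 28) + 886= 6853001 / 7714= 888.38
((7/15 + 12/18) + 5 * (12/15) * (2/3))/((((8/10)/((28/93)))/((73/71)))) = 9709/6603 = 1.47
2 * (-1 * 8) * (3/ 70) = -24/ 35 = -0.69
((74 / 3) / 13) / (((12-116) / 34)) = -629 / 1014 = -0.62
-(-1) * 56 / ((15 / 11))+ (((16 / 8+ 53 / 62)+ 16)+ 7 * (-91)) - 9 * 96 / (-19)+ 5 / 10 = -4692311 / 8835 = -531.10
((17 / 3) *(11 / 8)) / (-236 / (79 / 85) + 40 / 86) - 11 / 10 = -23365639 / 20664000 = -1.13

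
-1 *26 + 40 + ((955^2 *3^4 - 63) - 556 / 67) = 4949555836 / 67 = 73873967.70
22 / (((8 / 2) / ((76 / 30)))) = 209 / 15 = 13.93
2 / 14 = 1 / 7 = 0.14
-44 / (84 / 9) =-33 / 7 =-4.71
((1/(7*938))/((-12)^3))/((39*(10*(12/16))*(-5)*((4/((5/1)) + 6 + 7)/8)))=0.00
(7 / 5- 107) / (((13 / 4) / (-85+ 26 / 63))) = 3751616 / 1365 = 2748.44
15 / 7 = 2.14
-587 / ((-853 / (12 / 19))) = 7044 / 16207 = 0.43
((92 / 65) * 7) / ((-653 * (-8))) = 161 / 84890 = 0.00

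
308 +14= 322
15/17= 0.88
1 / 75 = 0.01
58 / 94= 29 / 47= 0.62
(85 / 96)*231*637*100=13028640.62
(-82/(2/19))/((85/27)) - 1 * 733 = -980.45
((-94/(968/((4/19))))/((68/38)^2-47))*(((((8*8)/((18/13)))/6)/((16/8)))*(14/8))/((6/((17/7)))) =197353/154963611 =0.00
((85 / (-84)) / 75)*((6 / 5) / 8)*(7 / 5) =-17 / 6000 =-0.00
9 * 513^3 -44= 1215051229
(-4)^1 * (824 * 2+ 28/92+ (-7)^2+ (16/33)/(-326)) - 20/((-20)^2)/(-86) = -1444698176123/212793240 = -6789.21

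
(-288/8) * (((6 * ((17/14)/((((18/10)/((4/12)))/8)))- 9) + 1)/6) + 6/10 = -1697/105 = -16.16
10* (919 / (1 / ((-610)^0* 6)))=55140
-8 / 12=-2 / 3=-0.67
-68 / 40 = -17 / 10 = -1.70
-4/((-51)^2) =-4/2601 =-0.00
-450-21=-471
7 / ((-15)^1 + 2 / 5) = -35 / 73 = -0.48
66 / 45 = 22 / 15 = 1.47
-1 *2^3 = -8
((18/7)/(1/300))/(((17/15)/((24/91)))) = 1944000/10829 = 179.52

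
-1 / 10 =-0.10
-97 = -97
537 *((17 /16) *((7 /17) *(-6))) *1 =-11277 /8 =-1409.62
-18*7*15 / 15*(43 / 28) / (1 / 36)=-6966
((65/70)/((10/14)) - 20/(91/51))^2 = 98.18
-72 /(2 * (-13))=2.77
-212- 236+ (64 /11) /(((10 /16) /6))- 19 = -411.15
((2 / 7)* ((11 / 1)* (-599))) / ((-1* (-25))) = -13178 / 175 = -75.30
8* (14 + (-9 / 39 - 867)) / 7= -88736 / 91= -975.12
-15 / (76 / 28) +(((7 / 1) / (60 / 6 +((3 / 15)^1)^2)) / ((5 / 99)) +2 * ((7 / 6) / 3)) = 9.06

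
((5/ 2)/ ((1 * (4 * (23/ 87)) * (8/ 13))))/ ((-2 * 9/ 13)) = -24505/ 8832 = -2.77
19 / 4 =4.75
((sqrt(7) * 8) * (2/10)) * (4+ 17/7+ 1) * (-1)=-416 * sqrt(7)/35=-31.45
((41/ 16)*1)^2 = 1681/ 256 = 6.57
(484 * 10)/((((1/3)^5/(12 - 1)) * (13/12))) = 11942141.54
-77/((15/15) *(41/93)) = -7161/41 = -174.66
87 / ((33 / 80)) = 2320 / 11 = 210.91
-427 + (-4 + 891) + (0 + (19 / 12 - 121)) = 4087 / 12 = 340.58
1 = 1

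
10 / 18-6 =-5.44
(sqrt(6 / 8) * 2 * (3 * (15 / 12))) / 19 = 15 * sqrt(3) / 76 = 0.34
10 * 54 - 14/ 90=24293/ 45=539.84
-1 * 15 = -15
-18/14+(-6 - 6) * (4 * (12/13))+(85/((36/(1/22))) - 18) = -4575569/72072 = -63.49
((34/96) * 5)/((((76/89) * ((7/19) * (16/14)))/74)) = 364.46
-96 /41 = -2.34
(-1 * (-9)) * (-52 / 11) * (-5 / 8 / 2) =585 / 44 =13.30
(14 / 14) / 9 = 1 / 9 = 0.11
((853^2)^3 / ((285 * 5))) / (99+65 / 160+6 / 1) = 12326624467210480928 / 4806525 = 2564560564484.84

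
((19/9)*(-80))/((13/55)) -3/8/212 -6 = -142976543/198432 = -720.53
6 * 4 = 24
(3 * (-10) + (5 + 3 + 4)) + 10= -8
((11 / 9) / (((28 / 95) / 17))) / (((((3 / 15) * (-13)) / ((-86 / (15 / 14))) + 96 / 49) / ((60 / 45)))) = 4277812 / 90639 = 47.20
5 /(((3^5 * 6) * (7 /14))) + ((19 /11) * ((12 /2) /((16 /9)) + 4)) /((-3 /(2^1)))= -272183 /32076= -8.49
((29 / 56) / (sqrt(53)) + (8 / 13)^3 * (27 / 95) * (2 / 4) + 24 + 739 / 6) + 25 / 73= 29 * sqrt(53) / 2968 + 13487894891 / 91417170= 147.61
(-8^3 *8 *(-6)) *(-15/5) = -73728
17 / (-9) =-17 / 9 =-1.89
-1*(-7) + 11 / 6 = 53 / 6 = 8.83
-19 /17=-1.12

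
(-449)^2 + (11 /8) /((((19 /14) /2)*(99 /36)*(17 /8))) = 65117235 /323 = 201601.35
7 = 7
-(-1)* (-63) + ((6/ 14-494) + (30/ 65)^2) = -556.36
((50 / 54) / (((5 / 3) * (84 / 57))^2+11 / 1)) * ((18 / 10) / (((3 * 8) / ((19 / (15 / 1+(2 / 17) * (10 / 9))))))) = 1049427 / 204975656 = 0.01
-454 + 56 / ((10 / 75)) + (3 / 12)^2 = -543 / 16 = -33.94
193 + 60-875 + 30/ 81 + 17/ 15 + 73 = -547.50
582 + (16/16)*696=1278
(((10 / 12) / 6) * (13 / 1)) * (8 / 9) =1.60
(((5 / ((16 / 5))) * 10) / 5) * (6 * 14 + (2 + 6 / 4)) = 4375 / 16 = 273.44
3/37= 0.08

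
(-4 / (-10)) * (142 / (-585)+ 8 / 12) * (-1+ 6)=496 / 585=0.85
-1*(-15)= 15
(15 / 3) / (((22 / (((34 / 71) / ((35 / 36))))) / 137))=83844 / 5467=15.34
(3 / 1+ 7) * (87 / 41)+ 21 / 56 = 7083 / 328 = 21.59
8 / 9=0.89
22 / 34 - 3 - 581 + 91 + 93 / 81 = -225463 / 459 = -491.20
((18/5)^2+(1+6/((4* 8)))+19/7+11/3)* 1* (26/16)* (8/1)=2241707/8400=266.87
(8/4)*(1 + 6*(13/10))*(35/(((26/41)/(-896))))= -11314688/13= -870360.62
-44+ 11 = -33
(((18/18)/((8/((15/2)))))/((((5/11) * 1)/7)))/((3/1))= 77/16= 4.81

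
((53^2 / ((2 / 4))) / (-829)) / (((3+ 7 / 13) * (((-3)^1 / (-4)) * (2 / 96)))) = -122.57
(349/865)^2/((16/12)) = 365403/2992900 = 0.12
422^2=178084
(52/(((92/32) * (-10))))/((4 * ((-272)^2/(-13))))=169/2127040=0.00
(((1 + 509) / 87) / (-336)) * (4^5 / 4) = -2720 / 609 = -4.47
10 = 10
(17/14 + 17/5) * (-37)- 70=-16851/70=-240.73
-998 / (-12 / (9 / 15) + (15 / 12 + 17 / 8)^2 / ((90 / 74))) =319360 / 3403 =93.85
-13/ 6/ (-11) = 13/ 66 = 0.20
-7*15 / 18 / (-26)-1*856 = -855.78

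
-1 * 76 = -76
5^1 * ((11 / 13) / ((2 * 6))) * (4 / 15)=11 / 117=0.09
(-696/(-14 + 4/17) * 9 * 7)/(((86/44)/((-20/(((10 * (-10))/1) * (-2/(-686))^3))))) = 36764718607848/2795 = 13153745476.87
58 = 58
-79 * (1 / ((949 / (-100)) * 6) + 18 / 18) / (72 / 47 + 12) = -5.74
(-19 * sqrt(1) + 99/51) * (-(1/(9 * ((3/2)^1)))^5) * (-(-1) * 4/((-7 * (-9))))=37120/15367679397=0.00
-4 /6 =-2 /3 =-0.67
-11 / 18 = -0.61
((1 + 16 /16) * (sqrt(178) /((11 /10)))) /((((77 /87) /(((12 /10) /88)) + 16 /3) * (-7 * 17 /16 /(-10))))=0.46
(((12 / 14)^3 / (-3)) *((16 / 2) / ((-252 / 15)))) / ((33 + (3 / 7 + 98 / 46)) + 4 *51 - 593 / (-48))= 52992 / 133549451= 0.00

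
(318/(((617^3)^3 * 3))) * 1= 106/12958850400069656016137897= 0.00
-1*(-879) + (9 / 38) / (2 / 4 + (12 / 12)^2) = 16704 / 19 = 879.16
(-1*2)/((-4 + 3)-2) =0.67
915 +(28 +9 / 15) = 4718 / 5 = 943.60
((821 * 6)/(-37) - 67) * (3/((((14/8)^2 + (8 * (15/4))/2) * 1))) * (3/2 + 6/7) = -78.35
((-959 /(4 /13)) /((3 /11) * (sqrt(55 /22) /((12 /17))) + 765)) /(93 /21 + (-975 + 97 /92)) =23315484192 /5548289244469 - 88316228 * sqrt(10) /83224338667035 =0.00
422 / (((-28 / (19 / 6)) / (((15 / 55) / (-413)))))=4009 / 127204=0.03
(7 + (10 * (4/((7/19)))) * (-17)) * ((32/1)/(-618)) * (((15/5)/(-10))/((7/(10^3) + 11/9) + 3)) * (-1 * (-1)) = -185342400/27443423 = -6.75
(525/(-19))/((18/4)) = -350/57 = -6.14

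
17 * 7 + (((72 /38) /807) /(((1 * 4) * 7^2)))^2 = 119.00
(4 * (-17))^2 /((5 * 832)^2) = 289 /1081600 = 0.00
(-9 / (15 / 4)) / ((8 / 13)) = -39 / 10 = -3.90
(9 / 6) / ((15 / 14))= 7 / 5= 1.40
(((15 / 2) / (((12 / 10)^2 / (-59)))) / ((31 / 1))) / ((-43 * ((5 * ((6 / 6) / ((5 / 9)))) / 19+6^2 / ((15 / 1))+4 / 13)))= 9108125 / 125696568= 0.07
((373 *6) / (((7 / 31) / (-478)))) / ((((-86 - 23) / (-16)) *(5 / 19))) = -10081455936 / 3815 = -2642583.47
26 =26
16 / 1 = 16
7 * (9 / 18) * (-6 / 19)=-21 / 19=-1.11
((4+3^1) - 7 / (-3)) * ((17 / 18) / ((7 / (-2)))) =-68 / 27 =-2.52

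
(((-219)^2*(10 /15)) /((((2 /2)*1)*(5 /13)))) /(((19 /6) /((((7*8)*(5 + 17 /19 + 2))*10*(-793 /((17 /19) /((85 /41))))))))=-166128462864000 /779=-213258617283.70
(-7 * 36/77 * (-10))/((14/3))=540/77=7.01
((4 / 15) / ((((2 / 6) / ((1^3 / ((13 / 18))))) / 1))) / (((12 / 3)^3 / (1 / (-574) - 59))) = -304803 / 298480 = -1.02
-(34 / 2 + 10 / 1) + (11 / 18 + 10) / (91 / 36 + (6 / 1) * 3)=-19571 / 739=-26.48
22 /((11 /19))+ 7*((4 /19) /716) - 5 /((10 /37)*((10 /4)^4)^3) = 31553697363949 /830322265625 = 38.00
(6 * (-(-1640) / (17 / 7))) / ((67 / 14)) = 964320 / 1139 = 846.64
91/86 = 1.06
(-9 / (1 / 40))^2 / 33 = 43200 / 11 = 3927.27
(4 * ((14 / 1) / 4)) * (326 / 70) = 326 / 5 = 65.20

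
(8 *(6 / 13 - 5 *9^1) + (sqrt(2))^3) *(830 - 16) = -3770448 / 13 + 1628 *sqrt(2) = -287732.12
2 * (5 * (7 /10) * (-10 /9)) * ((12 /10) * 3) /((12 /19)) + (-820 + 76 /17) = -43853 /51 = -859.86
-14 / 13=-1.08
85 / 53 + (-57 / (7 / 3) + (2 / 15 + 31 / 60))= -164537 / 7420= -22.17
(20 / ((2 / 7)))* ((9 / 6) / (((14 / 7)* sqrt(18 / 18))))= 105 / 2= 52.50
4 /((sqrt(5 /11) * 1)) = 4 * sqrt(55) /5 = 5.93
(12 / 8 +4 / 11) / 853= 41 / 18766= 0.00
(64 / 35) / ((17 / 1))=64 / 595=0.11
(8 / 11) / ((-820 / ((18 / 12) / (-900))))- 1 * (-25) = 16912501 / 676500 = 25.00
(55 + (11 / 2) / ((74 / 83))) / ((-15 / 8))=-18106 / 555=-32.62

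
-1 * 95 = -95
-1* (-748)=748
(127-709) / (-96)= 97 / 16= 6.06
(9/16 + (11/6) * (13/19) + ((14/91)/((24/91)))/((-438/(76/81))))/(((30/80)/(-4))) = -58746614/3033369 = -19.37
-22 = -22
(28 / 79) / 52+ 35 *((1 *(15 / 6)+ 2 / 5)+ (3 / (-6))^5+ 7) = 11351655 / 32864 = 345.41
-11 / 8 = -1.38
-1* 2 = -2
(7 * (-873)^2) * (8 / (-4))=-10669806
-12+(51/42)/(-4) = -689/56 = -12.30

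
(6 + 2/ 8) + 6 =49/ 4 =12.25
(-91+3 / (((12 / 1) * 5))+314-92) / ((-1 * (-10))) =2621 / 200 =13.10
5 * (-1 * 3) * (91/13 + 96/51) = -2265/17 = -133.24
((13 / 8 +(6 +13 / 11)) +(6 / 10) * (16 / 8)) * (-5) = -4403 / 88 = -50.03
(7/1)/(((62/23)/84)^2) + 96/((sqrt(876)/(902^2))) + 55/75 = 97991951/14415 + 13017664 *sqrt(219)/73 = 2645754.56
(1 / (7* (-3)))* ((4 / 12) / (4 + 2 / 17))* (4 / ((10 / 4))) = -68 / 11025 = -0.01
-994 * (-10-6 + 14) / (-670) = -2.97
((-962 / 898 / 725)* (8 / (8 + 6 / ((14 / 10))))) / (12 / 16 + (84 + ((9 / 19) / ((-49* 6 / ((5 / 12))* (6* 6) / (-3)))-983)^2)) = -107583318355968 / 108053715824386170379375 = -0.00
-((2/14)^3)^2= -0.00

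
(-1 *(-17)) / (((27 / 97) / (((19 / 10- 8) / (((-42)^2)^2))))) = -100589 / 840157920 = -0.00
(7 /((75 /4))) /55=28 /4125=0.01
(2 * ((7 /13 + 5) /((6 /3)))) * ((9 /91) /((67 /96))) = 0.78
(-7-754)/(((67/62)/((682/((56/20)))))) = -80445310/469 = -171525.18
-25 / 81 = -0.31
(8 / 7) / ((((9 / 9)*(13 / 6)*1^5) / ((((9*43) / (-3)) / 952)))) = -774 / 10829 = -0.07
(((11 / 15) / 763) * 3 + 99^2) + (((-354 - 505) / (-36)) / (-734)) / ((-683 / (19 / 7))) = 674814381085937 / 68851563480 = 9801.00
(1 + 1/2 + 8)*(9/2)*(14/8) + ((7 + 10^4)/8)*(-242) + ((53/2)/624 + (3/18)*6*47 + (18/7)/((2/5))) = -2643369163/8736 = -302583.47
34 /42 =17 /21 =0.81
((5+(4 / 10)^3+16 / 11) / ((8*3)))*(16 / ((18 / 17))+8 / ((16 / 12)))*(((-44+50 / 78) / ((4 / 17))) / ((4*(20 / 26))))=-4895527859 / 14256000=-343.40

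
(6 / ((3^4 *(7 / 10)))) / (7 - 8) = -20 / 189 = -0.11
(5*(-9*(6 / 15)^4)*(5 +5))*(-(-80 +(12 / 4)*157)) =112608 / 25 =4504.32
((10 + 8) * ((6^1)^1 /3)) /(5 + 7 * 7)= 2 /3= 0.67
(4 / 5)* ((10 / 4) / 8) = 1 / 4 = 0.25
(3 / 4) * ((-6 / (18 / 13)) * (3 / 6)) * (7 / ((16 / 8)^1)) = -91 / 16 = -5.69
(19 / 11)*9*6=1026 / 11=93.27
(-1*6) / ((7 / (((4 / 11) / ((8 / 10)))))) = -30 / 77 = -0.39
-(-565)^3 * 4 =721448500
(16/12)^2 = 16/9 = 1.78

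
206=206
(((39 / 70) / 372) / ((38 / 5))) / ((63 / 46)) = 299 / 2077992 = 0.00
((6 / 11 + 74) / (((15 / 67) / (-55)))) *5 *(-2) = 549400 / 3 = 183133.33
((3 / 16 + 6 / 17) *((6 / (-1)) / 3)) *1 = -147 / 136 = -1.08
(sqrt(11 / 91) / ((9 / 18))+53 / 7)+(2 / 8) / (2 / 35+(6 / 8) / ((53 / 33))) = 2 * sqrt(1001) / 91+219102 / 27223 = 8.74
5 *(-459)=-2295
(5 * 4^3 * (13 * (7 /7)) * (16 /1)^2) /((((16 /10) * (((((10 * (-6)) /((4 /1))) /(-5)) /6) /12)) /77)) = 1230028800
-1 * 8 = -8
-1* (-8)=8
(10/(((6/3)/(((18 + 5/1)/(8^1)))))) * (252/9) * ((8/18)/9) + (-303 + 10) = -22123/81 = -273.12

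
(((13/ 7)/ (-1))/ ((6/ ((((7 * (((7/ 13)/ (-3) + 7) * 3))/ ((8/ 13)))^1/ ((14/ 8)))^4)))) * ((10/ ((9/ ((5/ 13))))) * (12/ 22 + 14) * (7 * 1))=-1251602884000/ 297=-4214151124.58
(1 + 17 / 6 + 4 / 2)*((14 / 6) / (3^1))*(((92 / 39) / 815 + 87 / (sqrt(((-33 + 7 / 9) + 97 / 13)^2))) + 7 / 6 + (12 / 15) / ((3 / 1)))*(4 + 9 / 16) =3260714602579 / 31823243712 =102.46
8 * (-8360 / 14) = -33440 / 7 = -4777.14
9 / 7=1.29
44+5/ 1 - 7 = 42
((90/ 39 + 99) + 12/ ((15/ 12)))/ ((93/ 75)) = 36045/ 403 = 89.44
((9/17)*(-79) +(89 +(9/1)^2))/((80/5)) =2179/272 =8.01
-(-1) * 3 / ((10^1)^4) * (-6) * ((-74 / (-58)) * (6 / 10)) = -999 / 725000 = -0.00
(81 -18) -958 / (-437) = 65.19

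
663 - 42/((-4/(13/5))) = 6903/10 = 690.30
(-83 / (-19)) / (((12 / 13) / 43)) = 203.50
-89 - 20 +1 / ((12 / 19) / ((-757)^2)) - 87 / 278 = 907218.27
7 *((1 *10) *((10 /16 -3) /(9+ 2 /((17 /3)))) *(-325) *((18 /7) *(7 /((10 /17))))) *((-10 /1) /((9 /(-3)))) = 62460125 /106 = 589246.46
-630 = -630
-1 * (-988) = 988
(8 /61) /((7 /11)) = 88 /427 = 0.21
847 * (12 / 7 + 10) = 9922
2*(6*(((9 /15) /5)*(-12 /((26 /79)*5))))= -17064 /1625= -10.50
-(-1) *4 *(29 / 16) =29 / 4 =7.25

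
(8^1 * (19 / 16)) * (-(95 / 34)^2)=-171475 / 2312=-74.17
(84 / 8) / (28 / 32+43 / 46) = 644 / 111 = 5.80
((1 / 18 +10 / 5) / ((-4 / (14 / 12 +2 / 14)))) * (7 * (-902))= 917785 / 216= 4249.00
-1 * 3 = -3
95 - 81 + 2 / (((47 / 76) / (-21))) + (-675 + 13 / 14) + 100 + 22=-398739 / 658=-605.99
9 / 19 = 0.47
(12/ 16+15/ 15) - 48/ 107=1.30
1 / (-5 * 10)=-1 / 50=-0.02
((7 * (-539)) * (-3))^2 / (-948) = -42706587 / 316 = -135147.43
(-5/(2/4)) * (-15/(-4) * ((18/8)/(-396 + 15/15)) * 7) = 945/632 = 1.50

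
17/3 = 5.67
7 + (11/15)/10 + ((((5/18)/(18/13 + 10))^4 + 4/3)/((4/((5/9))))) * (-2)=151920439842755203/22664669775667200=6.70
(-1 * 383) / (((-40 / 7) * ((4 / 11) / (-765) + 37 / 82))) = 184997043 / 1244108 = 148.70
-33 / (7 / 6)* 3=-594 / 7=-84.86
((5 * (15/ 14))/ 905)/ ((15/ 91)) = 13/ 362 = 0.04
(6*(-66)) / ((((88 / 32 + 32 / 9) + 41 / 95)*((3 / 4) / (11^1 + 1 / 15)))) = -19983744 / 23041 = -867.31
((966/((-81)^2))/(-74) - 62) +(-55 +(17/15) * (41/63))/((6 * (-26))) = -61.65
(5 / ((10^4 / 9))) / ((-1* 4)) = -9 / 8000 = -0.00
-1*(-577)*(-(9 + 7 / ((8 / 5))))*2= -61739 / 4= -15434.75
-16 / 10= -1.60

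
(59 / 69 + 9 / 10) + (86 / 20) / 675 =136732 / 77625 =1.76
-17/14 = -1.21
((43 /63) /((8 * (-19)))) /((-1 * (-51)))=-43 /488376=-0.00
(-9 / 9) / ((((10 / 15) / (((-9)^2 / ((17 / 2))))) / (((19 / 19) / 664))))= -243 / 11288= -0.02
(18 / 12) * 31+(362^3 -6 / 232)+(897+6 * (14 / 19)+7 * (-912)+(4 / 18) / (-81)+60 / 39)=990737099499365 / 20887308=47432493.43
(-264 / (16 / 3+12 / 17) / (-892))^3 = 3581577 / 30429771848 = 0.00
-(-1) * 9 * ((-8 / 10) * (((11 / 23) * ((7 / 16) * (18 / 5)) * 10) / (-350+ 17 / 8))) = 4536 / 29095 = 0.16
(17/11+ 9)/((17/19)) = 2204/187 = 11.79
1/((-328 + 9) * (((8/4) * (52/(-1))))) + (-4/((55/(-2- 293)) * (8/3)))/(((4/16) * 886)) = 534275/14696968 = 0.04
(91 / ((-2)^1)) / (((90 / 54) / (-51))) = 13923 / 10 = 1392.30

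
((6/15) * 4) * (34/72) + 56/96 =241/180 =1.34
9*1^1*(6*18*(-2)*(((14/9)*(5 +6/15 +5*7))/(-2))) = 305424/5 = 61084.80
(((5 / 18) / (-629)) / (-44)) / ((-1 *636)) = -5 / 316834848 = -0.00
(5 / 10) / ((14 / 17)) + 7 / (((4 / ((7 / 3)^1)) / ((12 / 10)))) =771 / 140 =5.51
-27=-27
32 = 32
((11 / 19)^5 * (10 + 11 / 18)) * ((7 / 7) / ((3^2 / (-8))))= -123042964 / 200564019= -0.61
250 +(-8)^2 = 314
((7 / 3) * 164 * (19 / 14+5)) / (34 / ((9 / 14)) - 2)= 10947 / 229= 47.80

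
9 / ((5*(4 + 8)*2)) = 3 / 40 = 0.08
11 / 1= 11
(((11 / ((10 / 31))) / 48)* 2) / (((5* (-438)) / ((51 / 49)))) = -5797 / 8584800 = -0.00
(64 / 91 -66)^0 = 1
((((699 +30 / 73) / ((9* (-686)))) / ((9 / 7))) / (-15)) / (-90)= -1891 / 28973700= -0.00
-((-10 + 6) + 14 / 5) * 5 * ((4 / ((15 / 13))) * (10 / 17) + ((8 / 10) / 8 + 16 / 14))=11717 / 595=19.69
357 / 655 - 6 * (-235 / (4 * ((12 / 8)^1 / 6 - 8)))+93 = 975882 / 20305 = 48.06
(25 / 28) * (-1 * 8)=-7.14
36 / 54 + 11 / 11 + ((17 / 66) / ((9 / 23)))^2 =740941 / 352836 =2.10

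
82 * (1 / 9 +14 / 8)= 152.61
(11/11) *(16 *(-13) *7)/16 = -91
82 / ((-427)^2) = 0.00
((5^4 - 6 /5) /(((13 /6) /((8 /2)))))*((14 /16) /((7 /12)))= 112284 /65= 1727.45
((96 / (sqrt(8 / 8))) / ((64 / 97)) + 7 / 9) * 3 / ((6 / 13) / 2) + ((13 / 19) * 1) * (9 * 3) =656669 / 342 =1920.08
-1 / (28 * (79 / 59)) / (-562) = 59 / 1243144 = 0.00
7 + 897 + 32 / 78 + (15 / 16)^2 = 9038407 / 9984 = 905.29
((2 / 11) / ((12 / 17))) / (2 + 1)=17 / 198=0.09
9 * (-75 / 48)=-225 / 16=-14.06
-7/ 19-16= -311/ 19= -16.37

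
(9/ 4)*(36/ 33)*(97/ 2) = 2619/ 22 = 119.05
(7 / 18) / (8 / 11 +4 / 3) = 77 / 408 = 0.19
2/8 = 1/4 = 0.25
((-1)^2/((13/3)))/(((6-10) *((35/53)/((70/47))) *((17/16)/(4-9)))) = 6360/10387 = 0.61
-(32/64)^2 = -1/4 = -0.25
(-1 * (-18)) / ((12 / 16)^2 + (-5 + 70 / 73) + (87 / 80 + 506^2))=2920 / 41534341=0.00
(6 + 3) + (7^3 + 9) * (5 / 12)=467 / 3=155.67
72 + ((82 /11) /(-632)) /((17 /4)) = 1063615 /14773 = 72.00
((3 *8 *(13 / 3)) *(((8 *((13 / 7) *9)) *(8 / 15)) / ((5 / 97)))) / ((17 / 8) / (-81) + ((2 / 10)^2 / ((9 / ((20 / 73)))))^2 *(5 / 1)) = -86950159036416 / 15849295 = -5486058.47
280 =280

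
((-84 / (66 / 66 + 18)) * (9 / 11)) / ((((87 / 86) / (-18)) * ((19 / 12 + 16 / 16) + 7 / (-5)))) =23405760 / 430331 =54.39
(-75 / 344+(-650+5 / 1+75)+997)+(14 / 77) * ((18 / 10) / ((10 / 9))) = 40401439 / 94600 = 427.08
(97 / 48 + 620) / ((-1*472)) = -29857 / 22656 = -1.32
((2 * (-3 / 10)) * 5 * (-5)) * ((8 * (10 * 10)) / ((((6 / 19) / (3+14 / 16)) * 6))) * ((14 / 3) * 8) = 8246000 / 9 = 916222.22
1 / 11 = 0.09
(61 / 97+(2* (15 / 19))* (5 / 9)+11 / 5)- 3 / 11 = 1044059 / 304095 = 3.43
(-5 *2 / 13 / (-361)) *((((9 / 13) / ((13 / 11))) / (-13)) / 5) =-198 / 10310521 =-0.00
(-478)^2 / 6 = 114242 / 3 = 38080.67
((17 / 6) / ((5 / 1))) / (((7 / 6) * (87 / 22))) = 374 / 3045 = 0.12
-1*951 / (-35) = 951 / 35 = 27.17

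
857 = 857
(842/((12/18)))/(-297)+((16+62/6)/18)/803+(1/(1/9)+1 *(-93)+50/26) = -48663401/563706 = -86.33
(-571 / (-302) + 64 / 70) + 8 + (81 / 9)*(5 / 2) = 176017 / 5285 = 33.31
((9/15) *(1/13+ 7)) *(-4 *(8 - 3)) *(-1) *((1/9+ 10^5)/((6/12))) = 662400736/39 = 16984634.26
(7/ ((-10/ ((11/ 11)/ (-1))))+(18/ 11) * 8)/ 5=1517/ 550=2.76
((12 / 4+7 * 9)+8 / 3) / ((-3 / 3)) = -206 / 3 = -68.67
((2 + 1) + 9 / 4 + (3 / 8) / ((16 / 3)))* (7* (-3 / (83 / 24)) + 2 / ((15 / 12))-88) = -491.98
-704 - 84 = -788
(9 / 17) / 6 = 3 / 34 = 0.09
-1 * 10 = -10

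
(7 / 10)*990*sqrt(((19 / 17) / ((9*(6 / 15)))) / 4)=231*sqrt(3230) / 68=193.07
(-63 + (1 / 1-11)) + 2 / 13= -947 / 13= -72.85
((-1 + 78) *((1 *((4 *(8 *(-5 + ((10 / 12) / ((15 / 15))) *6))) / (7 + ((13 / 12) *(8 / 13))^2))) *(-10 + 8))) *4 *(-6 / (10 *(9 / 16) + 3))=0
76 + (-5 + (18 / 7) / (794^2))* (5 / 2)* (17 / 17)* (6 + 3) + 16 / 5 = -734771133 / 22065260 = -33.30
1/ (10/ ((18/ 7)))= 9/ 35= 0.26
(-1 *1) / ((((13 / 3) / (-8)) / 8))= 192 / 13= 14.77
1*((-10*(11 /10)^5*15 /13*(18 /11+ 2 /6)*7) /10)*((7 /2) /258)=-717409 /2064000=-0.35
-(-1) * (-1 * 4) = -4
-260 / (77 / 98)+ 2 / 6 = -10909 / 33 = -330.58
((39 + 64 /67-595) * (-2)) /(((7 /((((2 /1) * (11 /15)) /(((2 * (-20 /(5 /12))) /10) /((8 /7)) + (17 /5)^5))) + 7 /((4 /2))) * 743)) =63916875 /91204616377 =0.00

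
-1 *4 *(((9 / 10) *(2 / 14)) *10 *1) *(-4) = 144 / 7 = 20.57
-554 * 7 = -3878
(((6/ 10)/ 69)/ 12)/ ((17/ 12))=1/ 1955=0.00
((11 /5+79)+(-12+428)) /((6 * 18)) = 1243 /270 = 4.60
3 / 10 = 0.30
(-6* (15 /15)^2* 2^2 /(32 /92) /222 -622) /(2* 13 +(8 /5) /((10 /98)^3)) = -28781875 /70850708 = -0.41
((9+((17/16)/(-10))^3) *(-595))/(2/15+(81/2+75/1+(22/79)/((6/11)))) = -148505261523/3221340160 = -46.10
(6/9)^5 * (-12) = -128/81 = -1.58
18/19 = 0.95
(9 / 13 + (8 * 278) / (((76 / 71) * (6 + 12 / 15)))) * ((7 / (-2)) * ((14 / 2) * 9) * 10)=-2835358785 / 4199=-675246.20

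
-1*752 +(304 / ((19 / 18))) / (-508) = -95576 / 127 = -752.57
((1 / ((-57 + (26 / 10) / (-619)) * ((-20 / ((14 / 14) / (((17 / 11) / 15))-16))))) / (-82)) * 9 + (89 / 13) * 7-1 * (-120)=2147561347885 / 12788912864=167.92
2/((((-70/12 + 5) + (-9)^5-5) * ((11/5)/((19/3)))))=-380/3897619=-0.00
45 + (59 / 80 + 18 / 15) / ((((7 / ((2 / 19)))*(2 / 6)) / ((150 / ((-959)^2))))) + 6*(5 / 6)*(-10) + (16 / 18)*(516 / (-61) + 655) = 153027605247239 / 268609390308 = 569.70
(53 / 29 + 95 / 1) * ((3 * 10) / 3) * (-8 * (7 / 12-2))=318240 / 29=10973.79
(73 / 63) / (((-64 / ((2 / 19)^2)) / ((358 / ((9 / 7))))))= -13067 / 233928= -0.06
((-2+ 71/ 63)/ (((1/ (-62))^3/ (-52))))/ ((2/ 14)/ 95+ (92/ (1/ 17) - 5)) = -2023553675/ 291582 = -6939.91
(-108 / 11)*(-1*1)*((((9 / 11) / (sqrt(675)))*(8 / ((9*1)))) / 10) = 48*sqrt(3) / 3025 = 0.03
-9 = -9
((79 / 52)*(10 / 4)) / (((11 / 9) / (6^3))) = 95985 / 143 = 671.22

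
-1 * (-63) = 63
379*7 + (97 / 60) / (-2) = 318263 / 120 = 2652.19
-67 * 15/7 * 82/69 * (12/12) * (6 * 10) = -1648200/161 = -10237.27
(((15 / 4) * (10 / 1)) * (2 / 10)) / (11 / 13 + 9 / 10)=975 / 227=4.30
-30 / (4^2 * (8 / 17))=-3.98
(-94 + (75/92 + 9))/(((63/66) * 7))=-85195/6762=-12.60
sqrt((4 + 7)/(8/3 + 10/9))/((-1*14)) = -3*sqrt(374)/476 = -0.12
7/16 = 0.44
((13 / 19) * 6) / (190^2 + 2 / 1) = 13 / 114323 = 0.00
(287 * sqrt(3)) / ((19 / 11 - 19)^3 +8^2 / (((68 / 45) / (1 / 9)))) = -927707 * sqrt(3) / 16642360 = -0.10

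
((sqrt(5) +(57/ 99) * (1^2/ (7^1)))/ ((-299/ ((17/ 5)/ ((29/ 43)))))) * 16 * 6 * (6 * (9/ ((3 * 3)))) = -421056 * sqrt(5)/ 43355 - 2666688/ 3338335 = -22.52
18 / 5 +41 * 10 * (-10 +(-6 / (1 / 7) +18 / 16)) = -417103 / 20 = -20855.15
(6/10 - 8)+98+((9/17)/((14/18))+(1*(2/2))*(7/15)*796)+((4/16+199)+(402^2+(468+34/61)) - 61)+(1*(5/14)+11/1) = 70855786511/435540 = 162684.91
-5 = -5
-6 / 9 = -2 / 3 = -0.67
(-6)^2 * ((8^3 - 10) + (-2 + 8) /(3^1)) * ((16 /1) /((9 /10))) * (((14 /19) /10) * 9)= 4064256 /19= 213908.21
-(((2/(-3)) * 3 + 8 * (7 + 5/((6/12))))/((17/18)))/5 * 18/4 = -10854/85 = -127.69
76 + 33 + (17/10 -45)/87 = 94397/870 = 108.50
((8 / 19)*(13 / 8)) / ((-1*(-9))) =0.08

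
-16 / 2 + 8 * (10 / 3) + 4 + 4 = 26.67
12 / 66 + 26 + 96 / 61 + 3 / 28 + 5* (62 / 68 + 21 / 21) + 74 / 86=525766337 / 13734028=38.28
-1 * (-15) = 15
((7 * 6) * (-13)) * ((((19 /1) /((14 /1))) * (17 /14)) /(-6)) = 4199 /28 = 149.96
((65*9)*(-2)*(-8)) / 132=780 / 11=70.91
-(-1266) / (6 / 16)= 3376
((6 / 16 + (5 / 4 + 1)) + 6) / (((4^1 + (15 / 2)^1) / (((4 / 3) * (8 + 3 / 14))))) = 115 / 14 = 8.21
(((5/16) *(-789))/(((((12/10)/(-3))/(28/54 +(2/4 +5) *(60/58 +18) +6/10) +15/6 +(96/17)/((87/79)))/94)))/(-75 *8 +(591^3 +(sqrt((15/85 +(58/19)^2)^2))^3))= -171609356654104765675615/11652857743629110420633411128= -0.00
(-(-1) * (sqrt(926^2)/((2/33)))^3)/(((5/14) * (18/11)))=6103275918293.40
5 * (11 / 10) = 11 / 2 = 5.50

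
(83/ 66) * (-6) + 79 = 71.45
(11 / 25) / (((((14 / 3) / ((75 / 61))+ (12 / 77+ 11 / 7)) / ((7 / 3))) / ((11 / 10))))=27951 / 136690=0.20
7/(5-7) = -7/2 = -3.50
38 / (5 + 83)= 19 / 44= 0.43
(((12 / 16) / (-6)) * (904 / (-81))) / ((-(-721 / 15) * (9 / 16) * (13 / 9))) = 9040 / 253071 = 0.04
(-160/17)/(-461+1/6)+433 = 4070825/9401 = 433.02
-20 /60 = -1 /3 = -0.33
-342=-342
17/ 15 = 1.13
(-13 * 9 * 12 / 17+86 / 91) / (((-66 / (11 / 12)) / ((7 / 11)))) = 5741 / 7956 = 0.72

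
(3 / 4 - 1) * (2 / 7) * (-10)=5 / 7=0.71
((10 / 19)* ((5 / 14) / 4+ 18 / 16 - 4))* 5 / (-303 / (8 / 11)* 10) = 260 / 147763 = 0.00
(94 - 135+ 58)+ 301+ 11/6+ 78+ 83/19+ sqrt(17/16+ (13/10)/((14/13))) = sqrt(44485)/140+ 45851/114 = 403.71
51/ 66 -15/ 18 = -2/ 33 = -0.06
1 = 1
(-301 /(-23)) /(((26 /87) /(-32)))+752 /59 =-24495680 /17641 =-1388.57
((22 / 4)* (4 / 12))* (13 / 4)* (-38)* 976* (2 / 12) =-331474 / 9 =-36830.44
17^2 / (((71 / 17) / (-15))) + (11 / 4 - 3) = -294851 / 284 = -1038.21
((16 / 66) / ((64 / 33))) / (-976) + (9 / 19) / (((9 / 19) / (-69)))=-538753 / 7808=-69.00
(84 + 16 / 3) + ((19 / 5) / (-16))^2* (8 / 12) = 285987 / 3200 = 89.37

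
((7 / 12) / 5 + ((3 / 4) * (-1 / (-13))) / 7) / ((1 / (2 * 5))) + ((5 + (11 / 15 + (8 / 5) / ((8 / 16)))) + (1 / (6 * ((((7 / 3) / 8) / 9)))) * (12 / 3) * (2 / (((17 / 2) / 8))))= 378281 / 7735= 48.91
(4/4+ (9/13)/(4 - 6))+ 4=4.65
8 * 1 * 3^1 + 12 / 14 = 174 / 7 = 24.86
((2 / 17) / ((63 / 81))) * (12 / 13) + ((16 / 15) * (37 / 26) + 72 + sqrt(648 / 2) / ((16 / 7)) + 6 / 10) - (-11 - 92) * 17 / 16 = 71126137 / 371280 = 191.57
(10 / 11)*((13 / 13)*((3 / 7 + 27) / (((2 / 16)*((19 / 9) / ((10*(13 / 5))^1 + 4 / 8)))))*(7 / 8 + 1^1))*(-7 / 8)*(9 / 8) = -965925 / 209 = -4621.65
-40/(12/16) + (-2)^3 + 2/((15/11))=-898/15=-59.87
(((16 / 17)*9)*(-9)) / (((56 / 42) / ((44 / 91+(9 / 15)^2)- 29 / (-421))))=-849405528 / 16282175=-52.17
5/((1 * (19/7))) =35/19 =1.84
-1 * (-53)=53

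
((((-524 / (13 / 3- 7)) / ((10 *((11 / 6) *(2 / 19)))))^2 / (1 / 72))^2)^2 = 416015283674990861049402834978885817761 / 1339743006250000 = 310518720183086502340458.00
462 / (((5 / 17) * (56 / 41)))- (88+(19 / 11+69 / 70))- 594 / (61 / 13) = 87622239 / 93940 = 932.75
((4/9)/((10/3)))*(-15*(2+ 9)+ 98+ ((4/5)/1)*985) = 96.13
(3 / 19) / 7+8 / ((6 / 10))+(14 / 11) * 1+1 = 68594 / 4389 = 15.63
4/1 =4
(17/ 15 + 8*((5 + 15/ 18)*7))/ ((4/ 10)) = 1639/ 2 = 819.50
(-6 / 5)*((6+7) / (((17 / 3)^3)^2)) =-56862 / 120687845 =-0.00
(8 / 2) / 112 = 1 / 28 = 0.04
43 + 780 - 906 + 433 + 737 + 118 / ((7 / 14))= 1323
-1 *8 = -8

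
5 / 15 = 1 / 3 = 0.33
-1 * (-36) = 36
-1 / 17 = -0.06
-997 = -997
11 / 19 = 0.58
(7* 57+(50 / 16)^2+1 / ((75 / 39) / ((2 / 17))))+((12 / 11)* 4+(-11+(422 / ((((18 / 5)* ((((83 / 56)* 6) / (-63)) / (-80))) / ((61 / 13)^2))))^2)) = 1133647318992404955067137619 / 529826519851200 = 2139657560574.33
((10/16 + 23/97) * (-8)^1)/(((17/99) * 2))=-66231/3298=-20.08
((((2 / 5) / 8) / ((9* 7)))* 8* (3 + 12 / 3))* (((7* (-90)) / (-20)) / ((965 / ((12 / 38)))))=42 / 91675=0.00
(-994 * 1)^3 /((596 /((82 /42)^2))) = -8423077474 /1341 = -6281191.26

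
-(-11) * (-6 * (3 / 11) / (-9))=2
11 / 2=5.50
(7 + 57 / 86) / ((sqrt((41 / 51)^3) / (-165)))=-5545485 * sqrt(2091) / 144566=-1754.08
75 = 75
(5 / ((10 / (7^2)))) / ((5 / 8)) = 196 / 5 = 39.20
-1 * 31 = -31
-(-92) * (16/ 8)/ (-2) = -92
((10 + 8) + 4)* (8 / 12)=44 / 3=14.67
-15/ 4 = -3.75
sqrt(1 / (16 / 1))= 1 / 4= 0.25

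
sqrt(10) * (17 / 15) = 17 * sqrt(10) / 15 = 3.58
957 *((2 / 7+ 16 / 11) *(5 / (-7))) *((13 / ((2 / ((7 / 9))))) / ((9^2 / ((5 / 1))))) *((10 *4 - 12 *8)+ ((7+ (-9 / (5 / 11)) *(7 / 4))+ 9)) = 188558435 / 6804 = 27712.88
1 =1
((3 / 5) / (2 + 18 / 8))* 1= 12 / 85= 0.14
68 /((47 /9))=612 /47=13.02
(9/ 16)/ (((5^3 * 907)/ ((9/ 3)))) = 27/ 1814000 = 0.00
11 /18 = 0.61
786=786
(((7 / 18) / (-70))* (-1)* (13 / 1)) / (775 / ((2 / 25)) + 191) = 13 / 1778130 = 0.00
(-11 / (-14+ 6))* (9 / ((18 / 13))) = 143 / 16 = 8.94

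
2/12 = 1/6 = 0.17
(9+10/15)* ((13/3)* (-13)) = -4901/9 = -544.56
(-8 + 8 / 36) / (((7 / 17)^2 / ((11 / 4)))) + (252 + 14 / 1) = 17621 / 126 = 139.85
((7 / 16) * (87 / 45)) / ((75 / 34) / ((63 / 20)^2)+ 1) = 1521891 / 2199280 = 0.69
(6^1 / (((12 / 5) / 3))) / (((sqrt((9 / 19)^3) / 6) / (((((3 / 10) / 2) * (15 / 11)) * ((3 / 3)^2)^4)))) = 285 * sqrt(19) / 44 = 28.23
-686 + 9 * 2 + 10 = -658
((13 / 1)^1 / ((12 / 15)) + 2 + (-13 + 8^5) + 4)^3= 2253707317528029 / 64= 35214176836375.45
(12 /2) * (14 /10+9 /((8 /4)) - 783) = -23313 /5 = -4662.60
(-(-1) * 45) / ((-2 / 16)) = -360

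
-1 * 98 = -98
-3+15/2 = 9/2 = 4.50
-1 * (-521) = 521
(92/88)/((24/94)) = 1081/264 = 4.09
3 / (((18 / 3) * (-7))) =-1 / 14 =-0.07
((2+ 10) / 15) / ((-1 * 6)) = -2 / 15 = -0.13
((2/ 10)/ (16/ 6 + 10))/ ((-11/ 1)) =-3/ 2090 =-0.00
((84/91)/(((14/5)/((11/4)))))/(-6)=-55/364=-0.15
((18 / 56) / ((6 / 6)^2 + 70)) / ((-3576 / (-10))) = 15 / 1184848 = 0.00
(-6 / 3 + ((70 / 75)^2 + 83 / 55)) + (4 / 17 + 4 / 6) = 53947 / 42075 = 1.28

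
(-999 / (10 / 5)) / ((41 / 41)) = -999 / 2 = -499.50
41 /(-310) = -0.13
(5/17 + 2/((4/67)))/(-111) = -383/1258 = -0.30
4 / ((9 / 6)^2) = 16 / 9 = 1.78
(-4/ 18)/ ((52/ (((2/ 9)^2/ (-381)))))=2/ 3610737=0.00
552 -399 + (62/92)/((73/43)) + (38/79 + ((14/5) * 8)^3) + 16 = 378335305821/33160250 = 11409.30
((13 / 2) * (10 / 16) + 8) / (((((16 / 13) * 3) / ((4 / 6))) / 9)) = 2509 / 128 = 19.60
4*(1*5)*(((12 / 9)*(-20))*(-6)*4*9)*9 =1036800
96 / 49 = 1.96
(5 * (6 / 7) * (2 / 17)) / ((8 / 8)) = 60 / 119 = 0.50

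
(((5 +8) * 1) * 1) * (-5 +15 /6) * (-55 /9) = 3575 /18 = 198.61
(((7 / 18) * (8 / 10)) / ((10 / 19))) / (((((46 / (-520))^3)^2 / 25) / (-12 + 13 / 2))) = -225971890144000000 / 1332323001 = -169607437.52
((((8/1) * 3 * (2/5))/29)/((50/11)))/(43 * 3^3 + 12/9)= 72/1149125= 0.00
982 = 982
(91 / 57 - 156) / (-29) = 8801 / 1653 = 5.32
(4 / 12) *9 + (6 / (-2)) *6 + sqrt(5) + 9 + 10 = sqrt(5) + 4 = 6.24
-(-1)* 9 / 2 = 9 / 2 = 4.50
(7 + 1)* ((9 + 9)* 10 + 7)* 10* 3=44880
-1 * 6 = -6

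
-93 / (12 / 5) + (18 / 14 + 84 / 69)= -23343 / 644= -36.25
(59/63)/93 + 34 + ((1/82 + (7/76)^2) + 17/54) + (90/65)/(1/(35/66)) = 35.08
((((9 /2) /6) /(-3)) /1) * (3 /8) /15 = -1 /160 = -0.01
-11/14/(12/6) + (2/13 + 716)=715.76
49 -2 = 47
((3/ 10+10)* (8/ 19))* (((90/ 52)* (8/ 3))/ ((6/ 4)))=3296/ 247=13.34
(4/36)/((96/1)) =1/864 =0.00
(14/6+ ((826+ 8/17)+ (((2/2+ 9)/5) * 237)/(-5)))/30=187171/7650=24.47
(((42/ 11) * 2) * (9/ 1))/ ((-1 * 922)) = -378/ 5071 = -0.07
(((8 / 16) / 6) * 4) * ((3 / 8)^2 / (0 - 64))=-3 / 4096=-0.00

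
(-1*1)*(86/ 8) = -43/ 4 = -10.75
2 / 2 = 1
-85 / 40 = -17 / 8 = -2.12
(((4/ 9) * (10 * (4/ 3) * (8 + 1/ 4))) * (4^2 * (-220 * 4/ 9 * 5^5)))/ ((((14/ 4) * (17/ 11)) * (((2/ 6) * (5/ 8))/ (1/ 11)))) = -61952000000/ 3213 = -19281668.22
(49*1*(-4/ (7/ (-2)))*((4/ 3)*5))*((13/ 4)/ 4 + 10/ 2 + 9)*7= 38710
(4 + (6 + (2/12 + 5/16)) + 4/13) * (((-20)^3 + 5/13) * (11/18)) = -855543755/16224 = -52733.22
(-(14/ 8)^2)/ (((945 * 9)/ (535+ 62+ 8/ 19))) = -79457/ 369360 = -0.22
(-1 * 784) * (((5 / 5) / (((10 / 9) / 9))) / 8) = -3969 / 5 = -793.80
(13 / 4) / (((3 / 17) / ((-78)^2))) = 112047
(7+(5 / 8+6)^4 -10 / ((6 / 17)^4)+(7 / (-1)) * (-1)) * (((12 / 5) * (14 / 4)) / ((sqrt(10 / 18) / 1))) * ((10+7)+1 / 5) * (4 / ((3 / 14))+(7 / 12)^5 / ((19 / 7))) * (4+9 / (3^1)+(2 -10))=-457467010653108869 * sqrt(5) / 217857392640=-4695398.77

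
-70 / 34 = -35 / 17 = -2.06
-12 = -12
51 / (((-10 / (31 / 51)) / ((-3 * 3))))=279 / 10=27.90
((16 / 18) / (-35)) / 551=-8 / 173565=-0.00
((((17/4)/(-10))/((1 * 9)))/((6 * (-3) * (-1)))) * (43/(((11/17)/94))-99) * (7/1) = -1609475/14256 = -112.90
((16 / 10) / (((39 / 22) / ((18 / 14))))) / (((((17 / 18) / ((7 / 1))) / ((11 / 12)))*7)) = 8712 / 7735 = 1.13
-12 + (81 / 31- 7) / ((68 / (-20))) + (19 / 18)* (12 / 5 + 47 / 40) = -154813 / 22320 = -6.94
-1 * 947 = -947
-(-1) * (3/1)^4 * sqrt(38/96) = 27 * sqrt(57)/4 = 50.96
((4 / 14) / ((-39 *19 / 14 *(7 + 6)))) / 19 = -4 / 183027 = -0.00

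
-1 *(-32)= 32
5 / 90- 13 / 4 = -115 / 36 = -3.19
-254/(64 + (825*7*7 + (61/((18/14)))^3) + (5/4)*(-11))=-740664/429443761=-0.00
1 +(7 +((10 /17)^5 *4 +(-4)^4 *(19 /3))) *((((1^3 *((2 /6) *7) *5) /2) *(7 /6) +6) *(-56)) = -44772659789891 /38336139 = -1167896.95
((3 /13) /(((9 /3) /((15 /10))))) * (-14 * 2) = -42 /13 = -3.23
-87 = -87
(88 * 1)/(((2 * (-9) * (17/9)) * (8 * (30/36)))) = -33/85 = -0.39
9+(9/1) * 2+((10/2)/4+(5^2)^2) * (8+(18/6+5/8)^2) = 3396177/256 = 13266.32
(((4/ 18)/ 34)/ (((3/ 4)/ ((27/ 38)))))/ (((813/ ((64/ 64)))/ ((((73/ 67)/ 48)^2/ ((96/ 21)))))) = 37303/ 43455537967104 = 0.00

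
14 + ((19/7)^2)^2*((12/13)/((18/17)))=5741860/93639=61.32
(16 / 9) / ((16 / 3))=1 / 3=0.33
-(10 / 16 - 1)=3 / 8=0.38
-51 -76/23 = -1249/23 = -54.30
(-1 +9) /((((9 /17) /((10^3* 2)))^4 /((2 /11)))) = 21381376000000000000 /72171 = 296259938202325.03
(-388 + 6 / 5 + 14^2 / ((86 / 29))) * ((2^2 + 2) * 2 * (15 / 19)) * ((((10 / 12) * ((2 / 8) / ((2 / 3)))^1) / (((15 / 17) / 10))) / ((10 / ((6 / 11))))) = -5274828 / 8987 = -586.94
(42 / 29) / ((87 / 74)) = 1036 / 841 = 1.23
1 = 1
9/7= 1.29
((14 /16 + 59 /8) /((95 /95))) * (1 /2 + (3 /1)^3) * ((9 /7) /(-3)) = -97.23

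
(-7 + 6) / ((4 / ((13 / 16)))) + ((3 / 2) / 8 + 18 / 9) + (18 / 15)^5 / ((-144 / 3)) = 386507 / 200000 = 1.93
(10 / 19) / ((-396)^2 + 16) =5 / 1489904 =0.00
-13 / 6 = -2.17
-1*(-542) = 542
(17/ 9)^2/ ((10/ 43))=12427/ 810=15.34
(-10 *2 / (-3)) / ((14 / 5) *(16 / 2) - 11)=100 / 171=0.58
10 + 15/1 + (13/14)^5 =13816893/537824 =25.69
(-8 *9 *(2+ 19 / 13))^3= -34012224000 / 2197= -15481212.56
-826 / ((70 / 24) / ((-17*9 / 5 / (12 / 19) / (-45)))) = -38114 / 125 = -304.91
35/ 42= 5/ 6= 0.83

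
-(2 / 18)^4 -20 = -131221 / 6561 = -20.00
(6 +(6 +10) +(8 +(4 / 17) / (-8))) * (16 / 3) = 8152 / 51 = 159.84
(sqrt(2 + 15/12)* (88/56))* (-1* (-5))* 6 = 84.99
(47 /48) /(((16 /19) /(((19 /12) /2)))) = 16967 /18432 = 0.92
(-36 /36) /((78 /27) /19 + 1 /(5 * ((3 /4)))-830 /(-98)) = -41895 /372367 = -0.11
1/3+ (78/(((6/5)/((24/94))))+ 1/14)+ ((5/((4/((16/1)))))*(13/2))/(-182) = 32149/1974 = 16.29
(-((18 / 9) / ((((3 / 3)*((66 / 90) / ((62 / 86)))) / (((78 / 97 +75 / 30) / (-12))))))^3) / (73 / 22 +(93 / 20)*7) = 4903872695819375 / 1108556839774033936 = 0.00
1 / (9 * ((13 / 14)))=14 / 117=0.12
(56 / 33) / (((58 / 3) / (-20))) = -560 / 319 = -1.76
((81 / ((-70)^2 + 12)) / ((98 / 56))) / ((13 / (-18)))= -729 / 55874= -0.01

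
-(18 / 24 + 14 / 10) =-43 / 20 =-2.15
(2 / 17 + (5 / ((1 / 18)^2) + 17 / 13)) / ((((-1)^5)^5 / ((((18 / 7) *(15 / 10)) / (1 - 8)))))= 9675045 / 10829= 893.44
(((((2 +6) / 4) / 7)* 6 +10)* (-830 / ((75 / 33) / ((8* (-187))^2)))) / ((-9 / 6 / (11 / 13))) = 7372257457664 / 1365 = 5400921214.41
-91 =-91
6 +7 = 13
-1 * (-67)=67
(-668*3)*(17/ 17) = -2004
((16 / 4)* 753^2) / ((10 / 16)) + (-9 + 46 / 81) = 1469683913 / 405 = 3628849.17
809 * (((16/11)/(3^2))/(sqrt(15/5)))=12944 * sqrt(3)/297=75.49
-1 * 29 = -29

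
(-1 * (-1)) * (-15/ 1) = -15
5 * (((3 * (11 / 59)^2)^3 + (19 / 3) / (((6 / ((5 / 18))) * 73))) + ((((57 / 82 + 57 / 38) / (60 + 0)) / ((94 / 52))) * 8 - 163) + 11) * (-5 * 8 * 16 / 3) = 233516537569870313352800 / 1441859417018585973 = 161955.14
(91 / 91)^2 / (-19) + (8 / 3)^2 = 1207 / 171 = 7.06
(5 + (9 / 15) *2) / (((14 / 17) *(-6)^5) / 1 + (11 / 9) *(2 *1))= -4743 / 4897010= -0.00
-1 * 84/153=-28/51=-0.55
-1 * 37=-37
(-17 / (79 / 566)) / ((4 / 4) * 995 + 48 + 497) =-4811 / 60830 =-0.08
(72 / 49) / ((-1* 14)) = -0.10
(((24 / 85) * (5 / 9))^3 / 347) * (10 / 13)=5120 / 598388661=0.00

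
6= 6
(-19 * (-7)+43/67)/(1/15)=134310/67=2004.63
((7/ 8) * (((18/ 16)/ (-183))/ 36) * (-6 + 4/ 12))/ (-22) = -119/ 3091968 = -0.00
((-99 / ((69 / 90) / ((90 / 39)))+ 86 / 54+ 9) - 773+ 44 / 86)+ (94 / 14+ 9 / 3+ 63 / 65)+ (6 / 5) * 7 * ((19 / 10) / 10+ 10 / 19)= -12040869719587 / 11542371750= -1043.19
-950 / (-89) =950 / 89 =10.67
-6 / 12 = -1 / 2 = -0.50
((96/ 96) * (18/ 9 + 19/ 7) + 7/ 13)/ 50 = 0.11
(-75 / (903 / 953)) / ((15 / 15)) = -23825 / 301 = -79.15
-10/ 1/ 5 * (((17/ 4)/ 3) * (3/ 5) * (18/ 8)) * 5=-153/ 8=-19.12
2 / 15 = 0.13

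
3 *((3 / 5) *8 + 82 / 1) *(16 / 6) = 3472 / 5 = 694.40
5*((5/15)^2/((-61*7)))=-5/3843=-0.00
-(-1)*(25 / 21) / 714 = 25 / 14994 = 0.00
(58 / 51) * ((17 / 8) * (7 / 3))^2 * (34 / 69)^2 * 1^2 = 6.79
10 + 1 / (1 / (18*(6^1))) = 118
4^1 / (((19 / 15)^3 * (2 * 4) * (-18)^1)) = -375 / 27436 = -0.01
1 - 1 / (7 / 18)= -11 / 7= -1.57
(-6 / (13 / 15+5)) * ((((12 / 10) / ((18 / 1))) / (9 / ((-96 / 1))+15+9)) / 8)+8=22439 / 2805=8.00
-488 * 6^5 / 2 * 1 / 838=-948672 / 419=-2264.13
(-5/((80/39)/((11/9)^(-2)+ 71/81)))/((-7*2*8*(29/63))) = 0.07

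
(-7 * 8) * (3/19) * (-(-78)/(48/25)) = -359.21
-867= -867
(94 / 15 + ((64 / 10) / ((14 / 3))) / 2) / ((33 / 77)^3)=7154 / 81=88.32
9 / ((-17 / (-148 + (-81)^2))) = -57717 / 17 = -3395.12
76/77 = 0.99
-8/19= -0.42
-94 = -94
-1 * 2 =-2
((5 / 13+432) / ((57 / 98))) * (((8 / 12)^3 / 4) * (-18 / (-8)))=275429 / 2223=123.90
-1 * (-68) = 68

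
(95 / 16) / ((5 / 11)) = 209 / 16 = 13.06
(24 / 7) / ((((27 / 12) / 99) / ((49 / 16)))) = 462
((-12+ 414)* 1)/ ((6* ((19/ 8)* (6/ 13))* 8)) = 871/ 114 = 7.64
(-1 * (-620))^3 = 238328000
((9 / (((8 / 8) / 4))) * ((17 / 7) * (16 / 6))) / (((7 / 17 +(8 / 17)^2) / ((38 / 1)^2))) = 531662.54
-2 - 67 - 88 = -157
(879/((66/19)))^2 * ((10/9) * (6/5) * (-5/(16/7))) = -1084702115/5808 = -186760.01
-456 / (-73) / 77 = 456 / 5621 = 0.08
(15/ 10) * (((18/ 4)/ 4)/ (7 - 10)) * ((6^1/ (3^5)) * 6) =-1/ 12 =-0.08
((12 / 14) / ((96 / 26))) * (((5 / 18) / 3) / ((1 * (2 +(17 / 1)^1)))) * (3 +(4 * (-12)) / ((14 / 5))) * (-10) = 3575 / 22344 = 0.16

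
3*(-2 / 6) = -1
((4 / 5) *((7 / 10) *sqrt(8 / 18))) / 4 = 7 / 75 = 0.09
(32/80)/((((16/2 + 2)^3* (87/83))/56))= 1162/54375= 0.02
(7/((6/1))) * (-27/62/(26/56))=-441/403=-1.09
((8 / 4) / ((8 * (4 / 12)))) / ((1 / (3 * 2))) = 9 / 2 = 4.50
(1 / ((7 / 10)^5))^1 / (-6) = -0.99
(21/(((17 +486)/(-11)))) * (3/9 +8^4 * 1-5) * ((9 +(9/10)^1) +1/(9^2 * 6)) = -11370474038/611145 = -18605.20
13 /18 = 0.72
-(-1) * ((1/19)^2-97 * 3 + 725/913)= -290.20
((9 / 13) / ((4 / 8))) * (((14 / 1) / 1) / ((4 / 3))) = 189 / 13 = 14.54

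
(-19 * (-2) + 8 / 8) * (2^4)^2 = 9984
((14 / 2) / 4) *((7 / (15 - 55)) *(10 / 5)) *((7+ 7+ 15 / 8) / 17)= -6223 / 10880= -0.57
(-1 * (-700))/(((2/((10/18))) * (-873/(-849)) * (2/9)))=247625/291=850.95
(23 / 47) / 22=23 / 1034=0.02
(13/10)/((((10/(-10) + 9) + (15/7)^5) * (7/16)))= 249704/4469155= 0.06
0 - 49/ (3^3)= -1.81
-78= -78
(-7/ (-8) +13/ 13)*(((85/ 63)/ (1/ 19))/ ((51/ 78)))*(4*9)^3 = 24008400/ 7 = 3429771.43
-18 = -18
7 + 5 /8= 7.62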